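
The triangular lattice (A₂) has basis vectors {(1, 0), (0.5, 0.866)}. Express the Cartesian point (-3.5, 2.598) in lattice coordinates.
-5b₁ + 3b₂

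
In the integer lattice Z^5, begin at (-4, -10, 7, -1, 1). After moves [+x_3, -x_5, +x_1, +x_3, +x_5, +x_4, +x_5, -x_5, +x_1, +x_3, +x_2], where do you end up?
(-2, -9, 10, 0, 1)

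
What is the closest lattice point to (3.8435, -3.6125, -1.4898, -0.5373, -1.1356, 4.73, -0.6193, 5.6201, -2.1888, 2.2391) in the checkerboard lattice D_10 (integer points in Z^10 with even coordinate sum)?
(4, -4, -2, -1, -1, 5, -1, 6, -2, 2)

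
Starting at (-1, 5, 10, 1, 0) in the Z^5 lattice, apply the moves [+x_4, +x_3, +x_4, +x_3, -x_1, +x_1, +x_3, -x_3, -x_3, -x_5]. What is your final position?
(-1, 5, 11, 3, -1)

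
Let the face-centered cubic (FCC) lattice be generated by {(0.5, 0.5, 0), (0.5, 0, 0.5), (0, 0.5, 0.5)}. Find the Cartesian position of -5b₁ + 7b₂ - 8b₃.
(1, -6.5, -0.5)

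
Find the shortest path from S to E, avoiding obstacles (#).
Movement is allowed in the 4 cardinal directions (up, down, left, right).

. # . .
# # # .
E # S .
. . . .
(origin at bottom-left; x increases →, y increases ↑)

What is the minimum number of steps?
4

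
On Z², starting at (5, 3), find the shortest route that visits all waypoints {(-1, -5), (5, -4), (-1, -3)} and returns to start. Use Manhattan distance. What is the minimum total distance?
28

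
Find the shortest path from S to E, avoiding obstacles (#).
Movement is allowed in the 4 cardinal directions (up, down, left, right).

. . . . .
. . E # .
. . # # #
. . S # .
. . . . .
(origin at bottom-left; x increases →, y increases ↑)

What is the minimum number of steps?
4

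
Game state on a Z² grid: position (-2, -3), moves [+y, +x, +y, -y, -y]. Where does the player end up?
(-1, -3)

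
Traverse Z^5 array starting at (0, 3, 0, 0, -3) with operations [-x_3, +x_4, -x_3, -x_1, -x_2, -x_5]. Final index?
(-1, 2, -2, 1, -4)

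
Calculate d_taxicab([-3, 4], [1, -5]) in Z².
13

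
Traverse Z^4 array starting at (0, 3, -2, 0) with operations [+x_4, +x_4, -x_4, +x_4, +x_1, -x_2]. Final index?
(1, 2, -2, 2)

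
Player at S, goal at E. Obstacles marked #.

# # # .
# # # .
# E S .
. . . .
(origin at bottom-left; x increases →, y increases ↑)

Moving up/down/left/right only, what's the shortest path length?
1
(one shortest path: (2, 1) → (1, 1))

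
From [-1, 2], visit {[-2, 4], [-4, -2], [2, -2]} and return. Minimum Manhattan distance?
24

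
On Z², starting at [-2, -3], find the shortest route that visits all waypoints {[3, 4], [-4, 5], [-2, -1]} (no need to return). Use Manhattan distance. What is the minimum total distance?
18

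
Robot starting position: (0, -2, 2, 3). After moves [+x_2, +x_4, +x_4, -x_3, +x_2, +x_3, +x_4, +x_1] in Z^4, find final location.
(1, 0, 2, 6)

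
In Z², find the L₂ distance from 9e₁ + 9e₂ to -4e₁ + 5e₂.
13.6015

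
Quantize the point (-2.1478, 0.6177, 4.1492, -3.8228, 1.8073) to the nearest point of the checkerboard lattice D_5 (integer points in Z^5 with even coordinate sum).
(-2, 0, 4, -4, 2)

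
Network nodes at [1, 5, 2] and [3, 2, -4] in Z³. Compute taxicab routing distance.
11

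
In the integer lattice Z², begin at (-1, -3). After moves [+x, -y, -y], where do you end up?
(0, -5)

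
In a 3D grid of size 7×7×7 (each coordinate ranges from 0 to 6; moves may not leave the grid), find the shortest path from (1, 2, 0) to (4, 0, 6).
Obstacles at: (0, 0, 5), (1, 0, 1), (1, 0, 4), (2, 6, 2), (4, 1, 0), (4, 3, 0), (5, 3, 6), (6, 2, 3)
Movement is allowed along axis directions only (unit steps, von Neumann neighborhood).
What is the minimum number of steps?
11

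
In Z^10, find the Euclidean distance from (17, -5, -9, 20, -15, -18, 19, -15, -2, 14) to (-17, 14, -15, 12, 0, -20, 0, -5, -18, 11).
50.7149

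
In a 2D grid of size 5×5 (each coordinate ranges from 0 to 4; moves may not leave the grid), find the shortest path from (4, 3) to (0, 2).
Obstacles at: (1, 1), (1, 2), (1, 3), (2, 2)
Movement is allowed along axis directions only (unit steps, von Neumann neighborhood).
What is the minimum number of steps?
7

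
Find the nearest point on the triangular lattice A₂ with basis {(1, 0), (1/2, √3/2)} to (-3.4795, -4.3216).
(-3.5, -4.33)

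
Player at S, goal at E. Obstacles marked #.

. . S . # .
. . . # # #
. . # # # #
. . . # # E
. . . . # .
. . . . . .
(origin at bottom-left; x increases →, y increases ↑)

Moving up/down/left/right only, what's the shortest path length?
12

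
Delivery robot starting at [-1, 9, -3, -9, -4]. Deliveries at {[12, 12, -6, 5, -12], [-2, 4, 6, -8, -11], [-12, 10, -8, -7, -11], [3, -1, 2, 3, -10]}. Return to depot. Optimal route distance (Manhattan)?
150
(one optimal route: (-1, 9, -3, -9, -4) → (-2, 4, 6, -8, -11) → (3, -1, 2, 3, -10) → (12, 12, -6, 5, -12) → (-12, 10, -8, -7, -11) → (-1, 9, -3, -9, -4))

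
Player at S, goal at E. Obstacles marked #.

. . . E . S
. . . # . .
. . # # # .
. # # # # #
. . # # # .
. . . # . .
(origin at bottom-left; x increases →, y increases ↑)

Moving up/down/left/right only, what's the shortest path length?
2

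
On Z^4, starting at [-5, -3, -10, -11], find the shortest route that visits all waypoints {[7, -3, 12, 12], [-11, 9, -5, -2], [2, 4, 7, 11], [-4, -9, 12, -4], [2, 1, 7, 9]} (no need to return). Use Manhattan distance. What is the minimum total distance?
130
(one optimal route: (-5, -3, -10, -11) → (-11, 9, -5, -2) → (2, 4, 7, 11) → (2, 1, 7, 9) → (7, -3, 12, 12) → (-4, -9, 12, -4))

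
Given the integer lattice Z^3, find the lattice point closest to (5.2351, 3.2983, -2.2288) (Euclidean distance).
(5, 3, -2)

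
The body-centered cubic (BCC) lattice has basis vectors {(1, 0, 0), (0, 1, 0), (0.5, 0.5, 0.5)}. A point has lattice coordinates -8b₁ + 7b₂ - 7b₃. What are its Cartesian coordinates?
(-11.5, 3.5, -3.5)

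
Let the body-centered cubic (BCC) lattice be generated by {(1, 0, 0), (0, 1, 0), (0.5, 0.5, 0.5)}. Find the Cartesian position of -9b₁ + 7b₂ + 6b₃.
(-6, 10, 3)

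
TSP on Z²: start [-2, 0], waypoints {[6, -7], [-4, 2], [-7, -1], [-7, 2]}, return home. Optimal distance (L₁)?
44
(one optimal route: (-2, 0) → (6, -7) → (-7, -1) → (-7, 2) → (-4, 2) → (-2, 0))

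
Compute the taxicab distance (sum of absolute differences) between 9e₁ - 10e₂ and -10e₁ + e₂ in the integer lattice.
30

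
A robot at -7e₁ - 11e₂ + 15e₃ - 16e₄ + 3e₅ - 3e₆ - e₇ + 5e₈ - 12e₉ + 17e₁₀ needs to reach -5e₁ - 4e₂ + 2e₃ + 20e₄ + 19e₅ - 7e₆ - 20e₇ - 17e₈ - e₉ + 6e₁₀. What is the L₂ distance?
53.6377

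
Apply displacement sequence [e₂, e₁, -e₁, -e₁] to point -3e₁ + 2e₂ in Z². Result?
(-4, 3)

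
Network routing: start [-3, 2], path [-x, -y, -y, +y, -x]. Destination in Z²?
(-5, 1)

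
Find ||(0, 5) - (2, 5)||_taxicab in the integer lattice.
2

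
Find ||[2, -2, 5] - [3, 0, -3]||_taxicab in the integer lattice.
11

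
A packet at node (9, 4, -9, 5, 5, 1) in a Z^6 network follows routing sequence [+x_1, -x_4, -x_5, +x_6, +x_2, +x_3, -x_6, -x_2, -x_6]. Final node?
(10, 4, -8, 4, 4, 0)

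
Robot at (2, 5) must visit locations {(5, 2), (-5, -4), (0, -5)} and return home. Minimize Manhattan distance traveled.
40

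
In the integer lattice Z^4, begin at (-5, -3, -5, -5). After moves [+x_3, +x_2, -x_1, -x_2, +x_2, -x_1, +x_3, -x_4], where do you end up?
(-7, -2, -3, -6)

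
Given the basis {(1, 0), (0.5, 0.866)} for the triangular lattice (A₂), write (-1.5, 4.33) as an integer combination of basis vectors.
-4b₁ + 5b₂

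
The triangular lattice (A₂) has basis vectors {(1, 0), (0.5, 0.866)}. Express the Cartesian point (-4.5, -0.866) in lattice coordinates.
-4b₁ - b₂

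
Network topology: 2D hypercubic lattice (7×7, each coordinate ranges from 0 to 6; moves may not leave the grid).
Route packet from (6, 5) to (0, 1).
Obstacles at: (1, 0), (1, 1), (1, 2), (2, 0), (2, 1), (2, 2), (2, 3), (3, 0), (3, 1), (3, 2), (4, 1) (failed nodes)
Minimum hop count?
10
(one shortest path: (6, 5) → (5, 5) → (4, 5) → (3, 5) → (2, 5) → (1, 5) → (0, 5) → (0, 4) → (0, 3) → (0, 2) → (0, 1))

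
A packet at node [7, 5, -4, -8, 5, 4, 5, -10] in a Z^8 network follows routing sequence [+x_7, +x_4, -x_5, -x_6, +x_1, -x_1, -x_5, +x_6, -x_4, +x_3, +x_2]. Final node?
(7, 6, -3, -8, 3, 4, 6, -10)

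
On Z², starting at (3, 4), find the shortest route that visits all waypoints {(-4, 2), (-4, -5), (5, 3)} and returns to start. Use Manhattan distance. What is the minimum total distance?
36
(one optimal route: (3, 4) → (-4, 2) → (-4, -5) → (5, 3) → (3, 4))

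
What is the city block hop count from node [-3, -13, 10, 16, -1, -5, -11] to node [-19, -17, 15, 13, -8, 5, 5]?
61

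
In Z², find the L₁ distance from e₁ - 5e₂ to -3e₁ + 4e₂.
13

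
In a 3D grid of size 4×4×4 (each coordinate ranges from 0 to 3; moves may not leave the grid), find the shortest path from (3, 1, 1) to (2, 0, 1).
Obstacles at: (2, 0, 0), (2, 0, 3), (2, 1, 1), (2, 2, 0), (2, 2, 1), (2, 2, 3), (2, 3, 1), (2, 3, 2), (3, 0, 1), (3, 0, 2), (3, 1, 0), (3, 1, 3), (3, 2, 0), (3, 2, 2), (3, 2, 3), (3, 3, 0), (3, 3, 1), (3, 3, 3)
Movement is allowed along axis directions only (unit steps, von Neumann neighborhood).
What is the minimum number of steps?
4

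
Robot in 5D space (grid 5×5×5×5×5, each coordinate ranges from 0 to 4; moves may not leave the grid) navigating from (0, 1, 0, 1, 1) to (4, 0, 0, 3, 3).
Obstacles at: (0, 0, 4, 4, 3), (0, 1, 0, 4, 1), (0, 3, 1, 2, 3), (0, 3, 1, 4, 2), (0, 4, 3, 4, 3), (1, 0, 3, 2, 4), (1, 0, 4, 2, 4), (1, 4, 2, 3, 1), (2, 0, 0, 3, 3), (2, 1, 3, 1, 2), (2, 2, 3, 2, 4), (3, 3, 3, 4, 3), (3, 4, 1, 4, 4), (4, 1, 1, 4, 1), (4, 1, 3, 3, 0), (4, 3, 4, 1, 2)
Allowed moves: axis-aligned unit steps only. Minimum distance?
9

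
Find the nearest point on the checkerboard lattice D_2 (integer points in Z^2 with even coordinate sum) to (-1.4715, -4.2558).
(-2, -4)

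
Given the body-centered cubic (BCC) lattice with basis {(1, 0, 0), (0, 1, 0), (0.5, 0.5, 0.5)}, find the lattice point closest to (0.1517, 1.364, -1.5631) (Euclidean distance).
(0.5, 1.5, -1.5)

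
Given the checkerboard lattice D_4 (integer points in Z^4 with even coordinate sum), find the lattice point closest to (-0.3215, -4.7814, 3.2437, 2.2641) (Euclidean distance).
(0, -5, 3, 2)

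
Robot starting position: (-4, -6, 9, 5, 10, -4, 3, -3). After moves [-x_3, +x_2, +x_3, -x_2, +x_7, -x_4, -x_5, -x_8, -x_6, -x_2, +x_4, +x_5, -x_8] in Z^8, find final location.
(-4, -7, 9, 5, 10, -5, 4, -5)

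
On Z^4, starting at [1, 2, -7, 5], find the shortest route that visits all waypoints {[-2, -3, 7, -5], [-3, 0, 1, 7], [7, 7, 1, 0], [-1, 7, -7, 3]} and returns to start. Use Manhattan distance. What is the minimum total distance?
96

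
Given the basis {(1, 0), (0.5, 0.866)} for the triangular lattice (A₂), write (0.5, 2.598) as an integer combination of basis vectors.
-b₁ + 3b₂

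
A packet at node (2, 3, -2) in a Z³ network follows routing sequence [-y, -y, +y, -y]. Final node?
(2, 1, -2)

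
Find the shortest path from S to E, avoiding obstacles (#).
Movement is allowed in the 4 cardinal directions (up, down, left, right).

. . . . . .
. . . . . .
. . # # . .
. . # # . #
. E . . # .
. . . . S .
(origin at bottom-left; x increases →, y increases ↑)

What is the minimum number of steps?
4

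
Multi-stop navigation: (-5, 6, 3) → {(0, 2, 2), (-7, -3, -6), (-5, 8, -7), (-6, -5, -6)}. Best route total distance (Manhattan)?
47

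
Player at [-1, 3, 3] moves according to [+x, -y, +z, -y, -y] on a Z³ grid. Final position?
(0, 0, 4)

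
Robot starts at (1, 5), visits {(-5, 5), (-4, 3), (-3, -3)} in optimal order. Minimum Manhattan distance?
16
(one optimal route: (1, 5) → (-5, 5) → (-4, 3) → (-3, -3))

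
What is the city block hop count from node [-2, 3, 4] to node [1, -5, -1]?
16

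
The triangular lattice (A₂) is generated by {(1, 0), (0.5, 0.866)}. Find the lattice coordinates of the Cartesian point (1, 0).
b₁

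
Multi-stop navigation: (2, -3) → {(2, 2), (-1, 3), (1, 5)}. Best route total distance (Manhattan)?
13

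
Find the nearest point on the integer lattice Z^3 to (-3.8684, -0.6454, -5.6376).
(-4, -1, -6)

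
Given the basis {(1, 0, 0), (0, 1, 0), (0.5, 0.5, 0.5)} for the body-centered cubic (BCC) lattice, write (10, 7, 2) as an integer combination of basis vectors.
8b₁ + 5b₂ + 4b₃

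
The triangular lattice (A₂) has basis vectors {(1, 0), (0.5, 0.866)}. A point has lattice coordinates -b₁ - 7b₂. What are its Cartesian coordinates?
(-4.5, -6.062)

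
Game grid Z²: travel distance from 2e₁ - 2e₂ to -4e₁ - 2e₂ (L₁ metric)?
6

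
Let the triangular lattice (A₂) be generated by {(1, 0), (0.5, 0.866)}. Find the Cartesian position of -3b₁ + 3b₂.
(-1.5, 2.598)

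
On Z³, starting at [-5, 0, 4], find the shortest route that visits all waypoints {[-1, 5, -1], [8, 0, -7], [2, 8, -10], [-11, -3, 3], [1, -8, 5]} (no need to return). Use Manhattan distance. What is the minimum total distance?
82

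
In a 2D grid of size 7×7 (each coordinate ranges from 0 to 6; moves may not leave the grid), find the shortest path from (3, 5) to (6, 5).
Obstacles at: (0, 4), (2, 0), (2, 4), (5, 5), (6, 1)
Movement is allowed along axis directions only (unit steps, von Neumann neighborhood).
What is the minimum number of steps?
5
(one shortest path: (3, 5) → (4, 5) → (4, 4) → (5, 4) → (6, 4) → (6, 5))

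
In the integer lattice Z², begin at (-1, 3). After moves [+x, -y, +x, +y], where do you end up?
(1, 3)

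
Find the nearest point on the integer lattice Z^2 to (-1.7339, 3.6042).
(-2, 4)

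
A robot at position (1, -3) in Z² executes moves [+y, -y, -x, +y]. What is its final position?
(0, -2)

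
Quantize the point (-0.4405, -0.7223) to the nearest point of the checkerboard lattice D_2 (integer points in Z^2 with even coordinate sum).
(-1, -1)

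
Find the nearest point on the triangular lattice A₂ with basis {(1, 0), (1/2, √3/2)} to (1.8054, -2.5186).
(1.5, -2.598)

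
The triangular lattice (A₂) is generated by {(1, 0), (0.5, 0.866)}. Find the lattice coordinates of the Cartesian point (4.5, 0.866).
4b₁ + b₂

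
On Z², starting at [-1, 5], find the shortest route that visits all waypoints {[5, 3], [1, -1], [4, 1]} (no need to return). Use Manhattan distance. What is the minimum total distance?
16
(one optimal route: (-1, 5) → (5, 3) → (4, 1) → (1, -1))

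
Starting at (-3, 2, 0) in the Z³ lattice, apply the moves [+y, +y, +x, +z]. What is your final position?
(-2, 4, 1)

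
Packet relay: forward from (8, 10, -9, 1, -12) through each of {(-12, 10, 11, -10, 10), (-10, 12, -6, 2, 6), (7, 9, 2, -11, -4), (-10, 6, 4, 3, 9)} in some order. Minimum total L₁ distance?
124
(one optimal route: (8, 10, -9, 1, -12) → (7, 9, 2, -11, -4) → (-12, 10, 11, -10, 10) → (-10, 6, 4, 3, 9) → (-10, 12, -6, 2, 6))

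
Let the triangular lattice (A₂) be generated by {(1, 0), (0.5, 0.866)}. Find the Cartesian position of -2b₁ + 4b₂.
(0, 3.464)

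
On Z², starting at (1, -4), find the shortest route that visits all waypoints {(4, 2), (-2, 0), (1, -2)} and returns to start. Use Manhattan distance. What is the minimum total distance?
24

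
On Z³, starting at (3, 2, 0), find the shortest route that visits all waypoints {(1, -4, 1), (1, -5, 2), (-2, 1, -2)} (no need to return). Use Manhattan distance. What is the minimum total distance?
21
(one optimal route: (3, 2, 0) → (-2, 1, -2) → (1, -4, 1) → (1, -5, 2))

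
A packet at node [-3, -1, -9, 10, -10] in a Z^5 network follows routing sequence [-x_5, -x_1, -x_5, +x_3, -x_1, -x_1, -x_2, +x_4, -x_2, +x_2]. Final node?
(-6, -2, -8, 11, -12)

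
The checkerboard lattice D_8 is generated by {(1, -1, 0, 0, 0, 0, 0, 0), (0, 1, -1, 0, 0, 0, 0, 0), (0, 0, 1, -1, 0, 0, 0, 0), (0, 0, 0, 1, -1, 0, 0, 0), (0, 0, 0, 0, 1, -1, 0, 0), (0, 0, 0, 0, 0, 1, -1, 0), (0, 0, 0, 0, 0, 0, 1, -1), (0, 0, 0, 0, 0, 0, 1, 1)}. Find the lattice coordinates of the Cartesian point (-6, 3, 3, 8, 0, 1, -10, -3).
-6b₁ - 3b₂ + 8b₄ + 8b₅ + 9b₆ + b₇ - 2b₈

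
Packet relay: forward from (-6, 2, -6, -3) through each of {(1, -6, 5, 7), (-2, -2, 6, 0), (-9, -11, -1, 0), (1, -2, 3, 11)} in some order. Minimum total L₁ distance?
72
(one optimal route: (-6, 2, -6, -3) → (-9, -11, -1, 0) → (-2, -2, 6, 0) → (1, -6, 5, 7) → (1, -2, 3, 11))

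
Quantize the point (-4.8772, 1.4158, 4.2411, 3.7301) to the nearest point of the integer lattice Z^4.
(-5, 1, 4, 4)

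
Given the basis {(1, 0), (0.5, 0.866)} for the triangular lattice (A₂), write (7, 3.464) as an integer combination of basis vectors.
5b₁ + 4b₂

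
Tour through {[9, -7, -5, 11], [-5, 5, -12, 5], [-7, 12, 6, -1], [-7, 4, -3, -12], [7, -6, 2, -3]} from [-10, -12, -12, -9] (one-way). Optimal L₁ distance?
155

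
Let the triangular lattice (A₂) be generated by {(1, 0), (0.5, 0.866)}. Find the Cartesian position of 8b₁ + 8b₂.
(12, 6.928)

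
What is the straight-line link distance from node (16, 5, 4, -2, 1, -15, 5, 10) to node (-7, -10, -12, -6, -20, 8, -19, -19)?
58.4209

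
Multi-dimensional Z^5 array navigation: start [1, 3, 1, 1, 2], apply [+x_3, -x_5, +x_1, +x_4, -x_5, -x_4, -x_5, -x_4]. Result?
(2, 3, 2, 0, -1)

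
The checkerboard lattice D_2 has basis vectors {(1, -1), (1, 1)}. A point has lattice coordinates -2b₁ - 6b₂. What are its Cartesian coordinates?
(-8, -4)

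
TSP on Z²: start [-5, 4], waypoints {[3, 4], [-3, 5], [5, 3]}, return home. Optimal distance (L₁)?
24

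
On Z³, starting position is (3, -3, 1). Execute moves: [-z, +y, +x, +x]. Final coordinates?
(5, -2, 0)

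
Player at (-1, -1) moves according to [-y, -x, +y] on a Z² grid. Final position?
(-2, -1)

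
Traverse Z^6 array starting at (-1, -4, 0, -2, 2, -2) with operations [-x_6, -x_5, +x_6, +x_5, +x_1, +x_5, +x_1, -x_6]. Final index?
(1, -4, 0, -2, 3, -3)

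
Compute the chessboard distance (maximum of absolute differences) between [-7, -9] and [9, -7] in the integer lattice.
16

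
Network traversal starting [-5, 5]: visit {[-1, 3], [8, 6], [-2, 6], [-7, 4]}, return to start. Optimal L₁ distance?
36
(one optimal route: (-5, 5) → (-2, 6) → (8, 6) → (-1, 3) → (-7, 4) → (-5, 5))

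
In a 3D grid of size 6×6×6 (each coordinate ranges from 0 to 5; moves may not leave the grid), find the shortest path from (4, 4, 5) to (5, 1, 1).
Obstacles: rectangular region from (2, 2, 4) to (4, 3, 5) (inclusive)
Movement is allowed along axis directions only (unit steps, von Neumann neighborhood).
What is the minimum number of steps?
8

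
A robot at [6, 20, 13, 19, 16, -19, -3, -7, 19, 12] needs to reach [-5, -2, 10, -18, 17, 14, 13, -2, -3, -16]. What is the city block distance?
178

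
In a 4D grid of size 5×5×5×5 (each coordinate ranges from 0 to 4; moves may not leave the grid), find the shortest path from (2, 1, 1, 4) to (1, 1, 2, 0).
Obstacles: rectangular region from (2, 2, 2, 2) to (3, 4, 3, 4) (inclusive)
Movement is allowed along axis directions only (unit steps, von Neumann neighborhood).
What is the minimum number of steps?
6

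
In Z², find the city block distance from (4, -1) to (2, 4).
7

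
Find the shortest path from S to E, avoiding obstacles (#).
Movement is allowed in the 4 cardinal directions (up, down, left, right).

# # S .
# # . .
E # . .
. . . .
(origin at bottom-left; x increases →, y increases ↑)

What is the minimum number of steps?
6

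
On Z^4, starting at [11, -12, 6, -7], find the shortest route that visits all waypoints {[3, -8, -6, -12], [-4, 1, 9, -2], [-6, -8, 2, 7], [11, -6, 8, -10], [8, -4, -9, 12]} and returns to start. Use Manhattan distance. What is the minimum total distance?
168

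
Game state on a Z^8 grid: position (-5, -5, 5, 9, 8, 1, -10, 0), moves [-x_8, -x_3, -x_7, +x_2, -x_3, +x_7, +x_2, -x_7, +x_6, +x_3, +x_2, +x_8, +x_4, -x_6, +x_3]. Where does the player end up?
(-5, -2, 5, 10, 8, 1, -11, 0)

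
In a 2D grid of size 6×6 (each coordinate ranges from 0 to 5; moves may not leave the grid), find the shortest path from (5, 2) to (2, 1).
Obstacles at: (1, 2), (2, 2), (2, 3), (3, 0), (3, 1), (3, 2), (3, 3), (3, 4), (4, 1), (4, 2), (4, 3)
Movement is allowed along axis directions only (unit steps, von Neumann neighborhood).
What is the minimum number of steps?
14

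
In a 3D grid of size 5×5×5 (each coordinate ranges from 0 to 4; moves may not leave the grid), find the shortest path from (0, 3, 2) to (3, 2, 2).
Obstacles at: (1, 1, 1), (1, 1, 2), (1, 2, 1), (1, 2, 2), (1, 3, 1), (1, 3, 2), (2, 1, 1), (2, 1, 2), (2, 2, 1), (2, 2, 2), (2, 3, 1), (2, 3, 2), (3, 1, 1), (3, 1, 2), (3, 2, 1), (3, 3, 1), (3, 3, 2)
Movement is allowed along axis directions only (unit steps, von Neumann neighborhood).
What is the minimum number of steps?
6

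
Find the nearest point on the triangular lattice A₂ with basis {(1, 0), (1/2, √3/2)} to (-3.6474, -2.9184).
(-3.5, -2.598)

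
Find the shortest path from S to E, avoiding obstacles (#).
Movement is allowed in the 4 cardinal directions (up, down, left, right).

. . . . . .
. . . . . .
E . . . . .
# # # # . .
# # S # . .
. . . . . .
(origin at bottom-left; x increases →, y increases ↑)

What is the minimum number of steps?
10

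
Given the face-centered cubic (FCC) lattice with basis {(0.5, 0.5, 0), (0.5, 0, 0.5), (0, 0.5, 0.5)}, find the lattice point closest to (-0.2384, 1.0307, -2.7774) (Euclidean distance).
(0, 1, -3)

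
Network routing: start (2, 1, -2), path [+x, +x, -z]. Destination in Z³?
(4, 1, -3)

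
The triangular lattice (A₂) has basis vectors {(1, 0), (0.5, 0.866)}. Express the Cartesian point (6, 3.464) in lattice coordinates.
4b₁ + 4b₂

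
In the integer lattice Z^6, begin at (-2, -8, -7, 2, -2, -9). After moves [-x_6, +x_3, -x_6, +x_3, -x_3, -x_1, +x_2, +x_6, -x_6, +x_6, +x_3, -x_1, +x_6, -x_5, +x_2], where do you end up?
(-4, -6, -5, 2, -3, -9)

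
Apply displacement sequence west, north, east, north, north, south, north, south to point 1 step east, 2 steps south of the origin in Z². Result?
(1, 0)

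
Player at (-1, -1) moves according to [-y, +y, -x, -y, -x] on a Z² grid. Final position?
(-3, -2)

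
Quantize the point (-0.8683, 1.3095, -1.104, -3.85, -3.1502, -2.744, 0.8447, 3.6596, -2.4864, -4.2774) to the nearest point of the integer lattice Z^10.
(-1, 1, -1, -4, -3, -3, 1, 4, -2, -4)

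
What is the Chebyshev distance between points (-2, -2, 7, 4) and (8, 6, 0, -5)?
10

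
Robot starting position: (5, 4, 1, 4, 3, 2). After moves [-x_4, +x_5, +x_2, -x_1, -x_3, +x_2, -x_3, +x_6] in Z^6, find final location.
(4, 6, -1, 3, 4, 3)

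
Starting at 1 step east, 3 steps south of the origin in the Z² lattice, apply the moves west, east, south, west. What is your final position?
(0, -4)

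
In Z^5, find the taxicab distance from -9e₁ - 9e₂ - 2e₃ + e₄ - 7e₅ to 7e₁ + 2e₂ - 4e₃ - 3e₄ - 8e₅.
34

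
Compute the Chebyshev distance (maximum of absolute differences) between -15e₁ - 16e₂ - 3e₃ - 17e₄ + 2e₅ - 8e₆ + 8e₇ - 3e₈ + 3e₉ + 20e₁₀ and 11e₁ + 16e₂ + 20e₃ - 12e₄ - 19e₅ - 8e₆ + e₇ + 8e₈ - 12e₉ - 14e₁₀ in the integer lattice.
34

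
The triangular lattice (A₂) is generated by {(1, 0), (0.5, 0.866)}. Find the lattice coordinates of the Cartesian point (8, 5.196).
5b₁ + 6b₂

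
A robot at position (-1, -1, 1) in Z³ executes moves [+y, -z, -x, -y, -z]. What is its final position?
(-2, -1, -1)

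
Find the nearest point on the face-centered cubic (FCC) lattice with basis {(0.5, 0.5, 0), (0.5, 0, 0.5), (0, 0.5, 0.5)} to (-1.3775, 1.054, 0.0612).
(-1, 1, 0)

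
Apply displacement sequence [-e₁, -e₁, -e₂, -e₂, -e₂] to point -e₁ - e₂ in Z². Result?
(-3, -4)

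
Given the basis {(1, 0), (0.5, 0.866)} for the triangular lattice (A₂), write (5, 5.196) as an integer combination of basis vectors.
2b₁ + 6b₂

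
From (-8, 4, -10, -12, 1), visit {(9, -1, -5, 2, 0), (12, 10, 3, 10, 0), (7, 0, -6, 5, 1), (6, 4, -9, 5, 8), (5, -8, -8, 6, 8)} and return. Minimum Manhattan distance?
174
(one optimal route: (-8, 4, -10, -12, 1) → (12, 10, 3, 10, 0) → (9, -1, -5, 2, 0) → (7, 0, -6, 5, 1) → (5, -8, -8, 6, 8) → (6, 4, -9, 5, 8) → (-8, 4, -10, -12, 1))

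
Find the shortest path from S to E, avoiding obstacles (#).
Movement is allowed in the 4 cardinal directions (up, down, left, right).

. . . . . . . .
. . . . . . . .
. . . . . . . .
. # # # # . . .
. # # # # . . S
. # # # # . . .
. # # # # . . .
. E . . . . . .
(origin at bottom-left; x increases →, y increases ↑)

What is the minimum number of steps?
9
(one shortest path: (7, 3) → (6, 3) → (5, 3) → (5, 2) → (5, 1) → (5, 0) → (4, 0) → (3, 0) → (2, 0) → (1, 0))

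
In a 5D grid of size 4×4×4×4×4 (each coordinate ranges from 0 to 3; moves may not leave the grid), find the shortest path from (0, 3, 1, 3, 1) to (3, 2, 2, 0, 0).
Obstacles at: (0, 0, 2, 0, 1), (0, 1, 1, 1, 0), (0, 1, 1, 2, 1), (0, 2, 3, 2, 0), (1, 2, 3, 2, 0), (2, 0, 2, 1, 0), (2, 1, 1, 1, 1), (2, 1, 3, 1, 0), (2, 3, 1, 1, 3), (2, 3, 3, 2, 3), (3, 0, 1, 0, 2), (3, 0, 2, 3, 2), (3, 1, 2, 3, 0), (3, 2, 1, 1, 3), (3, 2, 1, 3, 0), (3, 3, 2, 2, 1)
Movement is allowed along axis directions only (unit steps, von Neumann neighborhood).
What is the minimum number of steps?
9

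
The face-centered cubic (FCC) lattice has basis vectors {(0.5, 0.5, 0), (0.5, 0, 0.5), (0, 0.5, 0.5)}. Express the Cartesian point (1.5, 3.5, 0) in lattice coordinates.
5b₁ - 2b₂ + 2b₃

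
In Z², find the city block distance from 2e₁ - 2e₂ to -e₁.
5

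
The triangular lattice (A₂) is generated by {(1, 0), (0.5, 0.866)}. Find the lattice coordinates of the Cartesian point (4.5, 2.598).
3b₁ + 3b₂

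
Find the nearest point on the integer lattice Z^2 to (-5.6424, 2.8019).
(-6, 3)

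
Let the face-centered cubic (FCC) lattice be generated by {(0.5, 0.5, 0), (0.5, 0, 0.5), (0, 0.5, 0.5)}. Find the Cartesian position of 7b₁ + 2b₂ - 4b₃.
(4.5, 1.5, -1)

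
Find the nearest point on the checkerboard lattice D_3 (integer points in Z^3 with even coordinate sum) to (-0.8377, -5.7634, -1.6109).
(-1, -6, -1)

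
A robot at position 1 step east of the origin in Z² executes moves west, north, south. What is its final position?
(0, 0)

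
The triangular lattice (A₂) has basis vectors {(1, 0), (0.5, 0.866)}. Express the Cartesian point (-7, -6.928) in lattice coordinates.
-3b₁ - 8b₂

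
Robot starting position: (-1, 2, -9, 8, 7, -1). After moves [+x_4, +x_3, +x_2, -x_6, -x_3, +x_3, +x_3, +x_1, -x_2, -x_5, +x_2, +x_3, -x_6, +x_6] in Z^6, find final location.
(0, 3, -6, 9, 6, -2)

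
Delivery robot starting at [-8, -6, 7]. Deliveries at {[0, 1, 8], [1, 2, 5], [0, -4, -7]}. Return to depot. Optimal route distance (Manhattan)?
64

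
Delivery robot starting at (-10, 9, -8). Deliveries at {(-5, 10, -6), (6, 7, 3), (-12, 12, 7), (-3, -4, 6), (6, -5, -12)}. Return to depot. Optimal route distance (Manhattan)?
132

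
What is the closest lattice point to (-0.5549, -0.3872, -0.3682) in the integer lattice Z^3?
(-1, 0, 0)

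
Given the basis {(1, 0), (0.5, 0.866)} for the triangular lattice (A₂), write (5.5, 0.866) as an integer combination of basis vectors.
5b₁ + b₂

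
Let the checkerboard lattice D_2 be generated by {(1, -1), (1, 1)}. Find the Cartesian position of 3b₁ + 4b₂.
(7, 1)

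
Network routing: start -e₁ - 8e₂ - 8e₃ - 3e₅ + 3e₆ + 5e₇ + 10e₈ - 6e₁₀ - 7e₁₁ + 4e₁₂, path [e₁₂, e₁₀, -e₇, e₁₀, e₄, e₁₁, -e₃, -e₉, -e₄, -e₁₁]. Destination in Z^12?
(-1, -8, -9, 0, -3, 3, 4, 10, -1, -4, -7, 5)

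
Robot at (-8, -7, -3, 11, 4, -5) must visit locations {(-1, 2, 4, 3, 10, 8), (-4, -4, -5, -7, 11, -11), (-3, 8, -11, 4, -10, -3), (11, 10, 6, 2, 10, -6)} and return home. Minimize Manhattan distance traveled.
234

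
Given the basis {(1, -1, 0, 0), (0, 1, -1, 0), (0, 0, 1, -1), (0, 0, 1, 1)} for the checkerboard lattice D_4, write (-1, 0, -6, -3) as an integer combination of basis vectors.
-b₁ - b₂ - 2b₃ - 5b₄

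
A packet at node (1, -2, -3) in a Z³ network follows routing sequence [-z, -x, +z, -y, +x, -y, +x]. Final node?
(2, -4, -3)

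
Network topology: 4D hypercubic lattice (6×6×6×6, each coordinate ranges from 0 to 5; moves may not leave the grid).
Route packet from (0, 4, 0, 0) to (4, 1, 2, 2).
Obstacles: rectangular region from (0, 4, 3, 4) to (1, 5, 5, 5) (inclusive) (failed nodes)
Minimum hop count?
11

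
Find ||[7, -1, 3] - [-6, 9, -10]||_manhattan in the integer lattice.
36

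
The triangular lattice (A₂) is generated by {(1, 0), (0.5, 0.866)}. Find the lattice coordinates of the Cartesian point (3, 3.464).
b₁ + 4b₂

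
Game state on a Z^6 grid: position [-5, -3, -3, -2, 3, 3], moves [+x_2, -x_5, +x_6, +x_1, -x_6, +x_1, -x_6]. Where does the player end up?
(-3, -2, -3, -2, 2, 2)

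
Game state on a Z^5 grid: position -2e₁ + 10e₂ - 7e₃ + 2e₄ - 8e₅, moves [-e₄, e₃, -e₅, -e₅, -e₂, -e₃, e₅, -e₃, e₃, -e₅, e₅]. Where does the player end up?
(-2, 9, -7, 1, -9)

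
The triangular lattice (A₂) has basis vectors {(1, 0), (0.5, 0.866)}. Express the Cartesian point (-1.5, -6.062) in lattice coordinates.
2b₁ - 7b₂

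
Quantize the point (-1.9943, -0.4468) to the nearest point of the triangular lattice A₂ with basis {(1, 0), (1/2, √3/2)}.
(-2, 0)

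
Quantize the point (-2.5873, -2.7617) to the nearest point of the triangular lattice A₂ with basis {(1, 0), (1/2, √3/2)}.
(-2.5, -2.598)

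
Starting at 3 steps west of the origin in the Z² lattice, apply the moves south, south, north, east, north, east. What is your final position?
(-1, 0)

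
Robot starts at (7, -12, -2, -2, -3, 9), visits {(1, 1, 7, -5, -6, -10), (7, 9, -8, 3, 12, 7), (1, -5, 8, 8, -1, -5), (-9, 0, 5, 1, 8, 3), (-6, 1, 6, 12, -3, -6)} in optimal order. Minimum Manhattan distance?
185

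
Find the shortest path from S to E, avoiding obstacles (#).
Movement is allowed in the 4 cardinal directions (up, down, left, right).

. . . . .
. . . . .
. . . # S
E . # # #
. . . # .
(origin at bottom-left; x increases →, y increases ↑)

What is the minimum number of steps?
7
(one shortest path: (4, 2) → (4, 3) → (3, 3) → (2, 3) → (1, 3) → (0, 3) → (0, 2) → (0, 1))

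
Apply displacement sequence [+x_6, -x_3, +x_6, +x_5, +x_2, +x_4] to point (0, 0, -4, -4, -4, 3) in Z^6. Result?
(0, 1, -5, -3, -3, 5)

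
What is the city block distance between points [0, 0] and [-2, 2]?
4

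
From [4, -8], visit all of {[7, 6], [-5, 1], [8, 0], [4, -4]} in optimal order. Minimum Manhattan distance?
36
(one optimal route: (4, -8) → (4, -4) → (8, 0) → (7, 6) → (-5, 1))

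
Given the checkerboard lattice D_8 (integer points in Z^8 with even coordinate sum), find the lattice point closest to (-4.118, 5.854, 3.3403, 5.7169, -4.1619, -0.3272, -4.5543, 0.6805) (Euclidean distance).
(-4, 6, 3, 6, -4, 0, -4, 1)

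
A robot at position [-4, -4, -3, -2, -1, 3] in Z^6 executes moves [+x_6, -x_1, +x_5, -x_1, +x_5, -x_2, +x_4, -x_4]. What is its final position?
(-6, -5, -3, -2, 1, 4)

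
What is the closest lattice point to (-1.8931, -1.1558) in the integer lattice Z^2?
(-2, -1)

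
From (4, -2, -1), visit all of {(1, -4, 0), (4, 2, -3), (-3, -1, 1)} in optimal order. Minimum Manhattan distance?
26
(one optimal route: (4, -2, -1) → (4, 2, -3) → (1, -4, 0) → (-3, -1, 1))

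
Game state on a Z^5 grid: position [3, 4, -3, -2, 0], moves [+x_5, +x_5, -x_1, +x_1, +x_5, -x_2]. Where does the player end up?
(3, 3, -3, -2, 3)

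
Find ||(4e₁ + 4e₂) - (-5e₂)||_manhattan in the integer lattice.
13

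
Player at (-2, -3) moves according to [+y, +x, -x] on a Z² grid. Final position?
(-2, -2)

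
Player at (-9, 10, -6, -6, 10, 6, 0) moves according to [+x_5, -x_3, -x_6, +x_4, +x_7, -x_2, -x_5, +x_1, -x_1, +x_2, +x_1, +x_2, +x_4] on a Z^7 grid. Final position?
(-8, 11, -7, -4, 10, 5, 1)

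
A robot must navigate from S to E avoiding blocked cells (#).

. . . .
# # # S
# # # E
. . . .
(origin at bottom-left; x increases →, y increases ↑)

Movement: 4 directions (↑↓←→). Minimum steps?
1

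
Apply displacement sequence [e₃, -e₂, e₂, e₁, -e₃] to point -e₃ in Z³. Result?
(1, 0, -1)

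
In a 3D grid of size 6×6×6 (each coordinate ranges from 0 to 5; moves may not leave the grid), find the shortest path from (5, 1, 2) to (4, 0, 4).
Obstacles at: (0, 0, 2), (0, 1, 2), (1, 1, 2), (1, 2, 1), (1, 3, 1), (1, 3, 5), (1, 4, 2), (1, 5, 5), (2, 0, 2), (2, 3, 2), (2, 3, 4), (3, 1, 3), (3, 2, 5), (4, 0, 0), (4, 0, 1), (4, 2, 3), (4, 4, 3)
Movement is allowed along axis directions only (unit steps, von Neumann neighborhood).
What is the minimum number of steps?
4
(one shortest path: (5, 1, 2) → (4, 1, 2) → (4, 0, 2) → (4, 0, 3) → (4, 0, 4))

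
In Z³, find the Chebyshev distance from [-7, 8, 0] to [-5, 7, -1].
2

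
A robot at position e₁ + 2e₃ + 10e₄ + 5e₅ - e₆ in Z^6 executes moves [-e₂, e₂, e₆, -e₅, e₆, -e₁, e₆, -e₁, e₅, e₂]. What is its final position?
(-1, 1, 2, 10, 5, 2)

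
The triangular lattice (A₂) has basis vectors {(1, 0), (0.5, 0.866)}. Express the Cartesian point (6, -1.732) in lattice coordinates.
7b₁ - 2b₂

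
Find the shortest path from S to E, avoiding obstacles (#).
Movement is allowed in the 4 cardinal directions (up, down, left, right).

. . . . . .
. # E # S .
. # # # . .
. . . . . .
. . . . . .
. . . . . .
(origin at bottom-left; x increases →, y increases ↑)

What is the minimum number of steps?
4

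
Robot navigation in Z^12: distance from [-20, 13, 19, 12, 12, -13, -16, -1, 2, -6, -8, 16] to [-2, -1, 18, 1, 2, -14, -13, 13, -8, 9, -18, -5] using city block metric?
128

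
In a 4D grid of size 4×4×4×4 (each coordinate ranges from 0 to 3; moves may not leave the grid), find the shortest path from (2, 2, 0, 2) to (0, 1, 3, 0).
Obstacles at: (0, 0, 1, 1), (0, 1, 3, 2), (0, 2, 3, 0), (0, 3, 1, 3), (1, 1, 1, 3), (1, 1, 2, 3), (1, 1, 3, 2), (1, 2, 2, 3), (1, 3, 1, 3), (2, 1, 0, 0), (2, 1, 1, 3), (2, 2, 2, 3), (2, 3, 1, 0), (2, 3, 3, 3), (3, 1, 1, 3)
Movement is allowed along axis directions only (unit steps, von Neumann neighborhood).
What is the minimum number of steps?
8
(one shortest path: (2, 2, 0, 2) → (1, 2, 0, 2) → (0, 2, 0, 2) → (0, 1, 0, 2) → (0, 1, 1, 2) → (0, 1, 2, 2) → (0, 1, 2, 1) → (0, 1, 3, 1) → (0, 1, 3, 0))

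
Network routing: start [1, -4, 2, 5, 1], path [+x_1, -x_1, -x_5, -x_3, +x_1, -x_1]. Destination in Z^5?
(1, -4, 1, 5, 0)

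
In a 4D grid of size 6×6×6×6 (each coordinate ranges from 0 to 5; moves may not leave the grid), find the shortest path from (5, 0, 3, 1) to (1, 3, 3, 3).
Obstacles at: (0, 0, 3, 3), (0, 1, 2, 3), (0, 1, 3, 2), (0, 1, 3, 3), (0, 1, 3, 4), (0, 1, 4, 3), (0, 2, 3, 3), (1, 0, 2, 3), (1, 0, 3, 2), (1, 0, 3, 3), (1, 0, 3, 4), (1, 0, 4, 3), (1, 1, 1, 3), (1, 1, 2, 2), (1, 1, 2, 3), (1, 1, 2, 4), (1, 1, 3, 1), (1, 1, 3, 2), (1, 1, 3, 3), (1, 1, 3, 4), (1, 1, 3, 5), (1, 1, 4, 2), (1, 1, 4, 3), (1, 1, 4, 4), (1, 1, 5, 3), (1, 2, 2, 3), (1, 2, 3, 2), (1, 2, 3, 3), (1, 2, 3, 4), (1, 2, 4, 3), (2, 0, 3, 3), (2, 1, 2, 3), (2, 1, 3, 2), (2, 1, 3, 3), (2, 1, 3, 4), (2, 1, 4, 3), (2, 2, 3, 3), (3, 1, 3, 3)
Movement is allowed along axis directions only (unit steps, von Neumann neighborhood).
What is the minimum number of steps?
9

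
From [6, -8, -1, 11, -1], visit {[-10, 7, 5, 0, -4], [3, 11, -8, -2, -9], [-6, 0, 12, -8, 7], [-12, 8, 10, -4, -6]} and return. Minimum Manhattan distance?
194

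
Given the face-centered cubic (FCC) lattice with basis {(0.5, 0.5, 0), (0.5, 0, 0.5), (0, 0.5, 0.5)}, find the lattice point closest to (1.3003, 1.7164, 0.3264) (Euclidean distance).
(1.5, 2, 0.5)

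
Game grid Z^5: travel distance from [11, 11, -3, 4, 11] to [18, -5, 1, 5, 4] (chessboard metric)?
16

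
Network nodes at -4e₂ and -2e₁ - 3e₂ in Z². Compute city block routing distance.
3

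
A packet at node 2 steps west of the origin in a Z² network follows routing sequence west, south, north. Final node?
(-3, 0)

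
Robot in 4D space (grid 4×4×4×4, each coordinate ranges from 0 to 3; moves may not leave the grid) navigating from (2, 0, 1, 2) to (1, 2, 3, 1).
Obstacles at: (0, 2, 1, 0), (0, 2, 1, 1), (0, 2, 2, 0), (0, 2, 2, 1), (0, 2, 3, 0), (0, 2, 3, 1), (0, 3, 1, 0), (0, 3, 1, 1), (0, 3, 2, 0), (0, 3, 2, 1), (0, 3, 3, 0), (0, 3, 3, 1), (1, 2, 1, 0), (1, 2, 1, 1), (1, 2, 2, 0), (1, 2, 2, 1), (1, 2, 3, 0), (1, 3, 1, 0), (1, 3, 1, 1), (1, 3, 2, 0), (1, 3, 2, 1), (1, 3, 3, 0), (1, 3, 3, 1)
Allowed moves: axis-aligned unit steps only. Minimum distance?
6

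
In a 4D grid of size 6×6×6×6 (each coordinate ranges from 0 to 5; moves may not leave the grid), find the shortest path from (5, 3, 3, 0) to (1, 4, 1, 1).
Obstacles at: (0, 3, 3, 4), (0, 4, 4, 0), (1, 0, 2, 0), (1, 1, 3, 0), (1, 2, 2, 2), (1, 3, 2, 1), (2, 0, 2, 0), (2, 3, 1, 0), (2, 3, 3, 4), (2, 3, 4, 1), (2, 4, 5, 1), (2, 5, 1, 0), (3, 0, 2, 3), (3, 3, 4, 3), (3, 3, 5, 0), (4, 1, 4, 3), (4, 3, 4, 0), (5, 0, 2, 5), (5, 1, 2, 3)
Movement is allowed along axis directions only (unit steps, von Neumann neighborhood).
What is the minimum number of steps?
8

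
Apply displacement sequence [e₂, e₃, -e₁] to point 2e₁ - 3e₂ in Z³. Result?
(1, -2, 1)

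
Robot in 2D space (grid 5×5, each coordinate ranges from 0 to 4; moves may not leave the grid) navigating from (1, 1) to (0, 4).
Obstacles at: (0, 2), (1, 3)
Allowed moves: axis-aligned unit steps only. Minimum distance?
6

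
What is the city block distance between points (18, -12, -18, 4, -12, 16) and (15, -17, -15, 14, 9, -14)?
72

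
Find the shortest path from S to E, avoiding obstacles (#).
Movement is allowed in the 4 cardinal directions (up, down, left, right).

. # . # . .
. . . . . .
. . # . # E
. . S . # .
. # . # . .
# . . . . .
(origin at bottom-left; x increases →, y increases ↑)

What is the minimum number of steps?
6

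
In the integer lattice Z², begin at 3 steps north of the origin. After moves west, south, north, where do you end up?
(-1, 3)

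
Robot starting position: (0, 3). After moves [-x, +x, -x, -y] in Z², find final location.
(-1, 2)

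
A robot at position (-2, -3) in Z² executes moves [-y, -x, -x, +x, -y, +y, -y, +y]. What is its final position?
(-3, -4)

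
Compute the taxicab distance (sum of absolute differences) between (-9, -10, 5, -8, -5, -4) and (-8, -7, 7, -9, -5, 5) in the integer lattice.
16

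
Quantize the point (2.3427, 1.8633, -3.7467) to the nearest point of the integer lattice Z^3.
(2, 2, -4)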